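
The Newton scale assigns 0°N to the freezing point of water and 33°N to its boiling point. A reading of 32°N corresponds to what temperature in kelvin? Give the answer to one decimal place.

Linear interpolation between the fixed points: C = (32 - 0) × 100 / (33 - 0) = 96.9697°C.
Then 96.9697 + 273.15 = 370.1 K.

370.1 K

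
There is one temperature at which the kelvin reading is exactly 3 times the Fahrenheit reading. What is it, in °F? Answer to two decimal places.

Let F be the Fahrenheit reading. The kelvin reading is K = 5/9·F + 255.372.
Require K = 3·F: 5/9·F + 255.372 = 3·F.
(-22/9)·F = -255.372  ⇒  F = 104.47.

104.47°F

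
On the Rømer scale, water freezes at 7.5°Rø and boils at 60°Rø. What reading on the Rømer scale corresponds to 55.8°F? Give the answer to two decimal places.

First in Celsius: (55.8 - 32) × 5/9 = 13.2222°C.
Linearly onto the Rømer scale: 7.5 + (13.2222 / 100) × (60 - 7.5) = 14.44°Rø.

14.44°Rø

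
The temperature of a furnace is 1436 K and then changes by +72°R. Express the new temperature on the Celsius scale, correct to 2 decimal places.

1202.85°C

Initial temperature in Celsius: 1436 - 273.15 = 1162.8500°C.
The 72°R change is an interval, so only the factor 5/9 applies: +72 × 5/9 = +40.0000°C.
Final Celsius temperature: 1162.8500 + 40.0000 = 1202.8500°C.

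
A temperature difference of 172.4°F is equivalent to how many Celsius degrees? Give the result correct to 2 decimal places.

95.78°C

For a temperature interval the offset drops out; only the factor 5/9 applies.
172.4 × 5/9 = 95.78.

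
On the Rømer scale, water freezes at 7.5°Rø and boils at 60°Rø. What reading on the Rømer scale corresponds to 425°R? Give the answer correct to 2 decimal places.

First in Celsius: (425 - 491.67) × 5/9 = -37.0389°C.
Linearly onto the Rømer scale: 7.5 + (-37.0389 / 100) × (60 - 7.5) = -11.95°Rø.

-11.95°Rø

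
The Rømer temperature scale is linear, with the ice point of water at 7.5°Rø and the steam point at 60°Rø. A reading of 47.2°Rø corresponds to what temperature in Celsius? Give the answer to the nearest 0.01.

75.62°C

Linear interpolation between the fixed points: C = (47.2 - 7.5) × 100 / (60 - 7.5) = 75.6190°C.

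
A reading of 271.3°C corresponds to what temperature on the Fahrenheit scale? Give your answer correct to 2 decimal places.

In Fahrenheit: 271.3000 × 1.8 + 32 = 520.34°F.

520.34°F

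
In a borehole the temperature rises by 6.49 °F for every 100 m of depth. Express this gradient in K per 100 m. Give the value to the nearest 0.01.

Since only a temperature interval is involved, the additive offset between the scales drops out.
A change of 1°F is a change of 5/9 K, so 6.49 × 5/9 = 3.61.

3.61 K/100 m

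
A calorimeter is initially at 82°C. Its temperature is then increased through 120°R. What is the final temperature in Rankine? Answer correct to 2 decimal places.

759.27°R

The 120°R change is an interval, so only the factor 5/9 applies: +120 × 5/9 = +66.6667°C.
Final Celsius temperature: 82.0000 + 66.6667 = 148.6667°C.
In Rankine: 148.6667 × 1.8 + 491.67 = 759.27°R.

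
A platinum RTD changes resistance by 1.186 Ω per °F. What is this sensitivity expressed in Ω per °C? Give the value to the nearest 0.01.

2.13 Ω per °C

Since only a temperature interval is involved, the additive offset between the scales drops out.
A change of 1°C is a change of 1.8°F, so per °C the value is 1.186 × 1.8 = 2.13.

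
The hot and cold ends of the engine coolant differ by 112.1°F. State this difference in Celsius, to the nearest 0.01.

62.28°C

Only the scale ratio 5/9 matters for a change in temperature.
112.1 × 5/9 = 62.28.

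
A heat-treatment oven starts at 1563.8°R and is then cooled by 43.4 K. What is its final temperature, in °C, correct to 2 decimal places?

552.23°C

Initial temperature in Celsius: (1563.8 - 491.67) × 5/9 = 595.6278°C.
The 43.4 K change is an interval; Kelvin and Celsius degrees are the same size, so ΔC = -43.4°C.
Final Celsius temperature: 595.6278 - 43.4000 = 552.2278°C.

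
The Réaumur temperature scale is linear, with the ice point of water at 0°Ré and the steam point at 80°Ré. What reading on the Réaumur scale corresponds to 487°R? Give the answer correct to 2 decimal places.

First in Celsius: (487 - 491.67) × 5/9 = -2.5944°C.
Linearly onto the Réaumur scale: 0 + (-2.5944 / 100) × (80 - 0) = -2.08°Ré.

-2.08°Ré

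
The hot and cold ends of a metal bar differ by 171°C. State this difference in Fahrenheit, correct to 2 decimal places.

307.80°F

An interval of 1°C corresponds to 1.8°F.
171 × 1.8 = 307.80.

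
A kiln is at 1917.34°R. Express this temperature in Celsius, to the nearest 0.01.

792.04°C

In Celsius: (1917.34 - 491.67) × 5/9 = 792.0389°C.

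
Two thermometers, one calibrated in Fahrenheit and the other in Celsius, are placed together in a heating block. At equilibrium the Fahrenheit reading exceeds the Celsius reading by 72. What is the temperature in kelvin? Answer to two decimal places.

323.15 K

Let x be the Fahrenheit reading; then the Celsius reading is 5/9·x - 17.7778.
(5/9·x - 17.7778) - x = -72  ⇒  (-4/9)·x = -54.2222  ⇒  x = 122.0000°F.
In Celsius: (122 - 32) × 5/9 = 50.0000°C.
In kelvin: 50.0000 + 273.15 = 323.15 K.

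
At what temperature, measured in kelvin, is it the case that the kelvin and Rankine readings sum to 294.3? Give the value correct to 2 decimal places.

Let K be the kelvin reading. The Rankine reading is R = 1.8·K.
Require K + R = 294.3: (2.8)·K = 294.3.
K = (294.3) / (2.8) = 105.11.

105.11 K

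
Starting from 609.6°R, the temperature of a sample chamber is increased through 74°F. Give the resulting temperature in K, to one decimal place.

Initial temperature in Celsius: (609.6 - 491.67) × 5/9 = 65.5167°C.
The 74°F change is an interval, so only the factor 5/9 applies: +74 × 5/9 = +41.1111°C.
Final Celsius temperature: 65.5167 + 41.1111 = 106.6278°C.
In kelvin: 106.6278 + 273.15 = 379.8 K.

379.8 K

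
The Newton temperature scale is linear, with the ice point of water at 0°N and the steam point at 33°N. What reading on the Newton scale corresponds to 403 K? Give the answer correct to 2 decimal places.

First in Celsius: 403 - 273.15 = 129.8500°C.
Linearly onto the Newton scale: 0 + (129.8500 / 100) × (33 - 0) = 42.85°N.

42.85°N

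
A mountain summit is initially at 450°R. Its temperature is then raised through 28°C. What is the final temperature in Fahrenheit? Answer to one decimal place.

Initial temperature in Celsius: (450 - 491.67) × 5/9 = -23.1500°C.
Final Celsius temperature: -23.1500 + 28.0000 = 4.8500°C.
In Fahrenheit: 4.8500 × 1.8 + 32 = 40.7°F.

40.7°F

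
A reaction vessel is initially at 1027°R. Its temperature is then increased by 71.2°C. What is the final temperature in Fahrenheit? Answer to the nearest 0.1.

Initial temperature in Celsius: (1027 - 491.67) × 5/9 = 297.4056°C.
Final Celsius temperature: 297.4056 + 71.2000 = 368.6056°C.
In Fahrenheit: 368.6056 × 1.8 + 32 = 695.5°F.

695.5°F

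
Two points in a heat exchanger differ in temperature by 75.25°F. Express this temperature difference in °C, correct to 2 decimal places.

41.81°C

An interval of 1°F corresponds to 5/9°C.
75.25 × 5/9 = 41.81.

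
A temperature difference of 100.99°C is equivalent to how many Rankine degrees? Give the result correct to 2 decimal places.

For a temperature interval the offset drops out; only the factor 1.8 applies.
100.99 × 1.8 = 181.78.

181.78°R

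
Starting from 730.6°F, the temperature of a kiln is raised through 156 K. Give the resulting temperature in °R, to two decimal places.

Initial temperature in Celsius: (730.6 - 32) × 5/9 = 388.1111°C.
The 156 K change is an interval; Kelvin and Celsius degrees are the same size, so ΔC = +156°C.
Final Celsius temperature: 388.1111 + 156.0000 = 544.1111°C.
In Rankine: 544.1111 × 1.8 + 491.67 = 1471.07°R.

1471.07°R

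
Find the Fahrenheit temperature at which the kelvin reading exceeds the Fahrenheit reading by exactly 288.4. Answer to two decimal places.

Let F be the Fahrenheit reading. The kelvin reading is K = 5/9·F + 255.372.
Require K - F = 288.4: (-4/9)·F + 255.372 = 288.4.
F = (288.4 - 255.372) / (-4/9) = -74.31.

-74.31°F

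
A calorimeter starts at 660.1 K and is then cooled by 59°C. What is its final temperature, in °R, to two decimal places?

1081.98°R

Initial temperature in Celsius: 660.1 - 273.15 = 386.9500°C.
Final Celsius temperature: 386.9500 - 59.0000 = 327.9500°C.
In Rankine: 327.9500 × 1.8 + 491.67 = 1081.98°R.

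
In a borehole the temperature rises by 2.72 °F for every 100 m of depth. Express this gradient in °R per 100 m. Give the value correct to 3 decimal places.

The quantity depends on a temperature interval, so only the ratio of degree sizes applies; the offset between the scales is irrelevant.
A change of 1°F is a change of 1°R, so 2.72 × 1 = 2.720.

2.720 °R/100 m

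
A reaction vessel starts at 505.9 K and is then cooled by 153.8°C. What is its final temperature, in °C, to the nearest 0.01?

Initial temperature in Celsius: 505.9 - 273.15 = 232.7500°C.
Final Celsius temperature: 232.7500 - 153.8000 = 78.9500°C.

78.95°C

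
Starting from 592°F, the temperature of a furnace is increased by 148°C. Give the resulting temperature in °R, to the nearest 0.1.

Initial temperature in Celsius: (592 - 32) × 5/9 = 311.1111°C.
Final Celsius temperature: 311.1111 + 148.0000 = 459.1111°C.
In Rankine: 459.1111 × 1.8 + 491.67 = 1318.1°R.

1318.1°R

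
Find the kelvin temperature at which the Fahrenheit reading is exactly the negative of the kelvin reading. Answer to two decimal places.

Let K be the kelvin reading. The Fahrenheit reading is F = 1.8·K - 459.67.
Require F = -1·K: 1.8·K - 459.67 = -1·K.
(2.8)·K = 459.67  ⇒  K = 164.17.

164.17 K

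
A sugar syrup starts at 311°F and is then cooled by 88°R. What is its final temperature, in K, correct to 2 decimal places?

379.26 K

Initial temperature in Celsius: (311 - 32) × 5/9 = 155.0000°C.
The 88°R change is an interval, so only the factor 5/9 applies: -88 × 5/9 = -48.8889°C.
Final Celsius temperature: 155.0000 - 48.8889 = 106.1111°C.
In kelvin: 106.1111 + 273.15 = 379.26 K.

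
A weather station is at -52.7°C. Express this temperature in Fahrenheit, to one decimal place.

In Fahrenheit: -52.7000 × 1.8 + 32 = -62.9°F.

-62.9°F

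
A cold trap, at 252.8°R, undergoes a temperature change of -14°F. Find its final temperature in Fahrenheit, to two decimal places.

Initial temperature in Celsius: (252.8 - 491.67) × 5/9 = -132.7056°C.
The 14°F change is an interval, so only the factor 5/9 applies: -14 × 5/9 = -7.7778°C.
Final Celsius temperature: -132.7056 - 7.7778 = -140.4833°C.
In Fahrenheit: -140.4833 × 1.8 + 32 = -220.87°F.

-220.87°F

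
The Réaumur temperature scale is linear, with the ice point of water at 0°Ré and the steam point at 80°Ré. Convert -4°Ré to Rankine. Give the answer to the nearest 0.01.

482.67°R

Linear interpolation between the fixed points: C = (-4 - 0) × 100 / (80 - 0) = -5.0000°C.
Then -5.0000 × 1.8 + 491.67 = 482.67°R.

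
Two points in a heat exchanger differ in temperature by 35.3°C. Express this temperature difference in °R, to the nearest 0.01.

63.54°R

Only the scale ratio 1.8 matters for a change in temperature.
35.3 × 1.8 = 63.54.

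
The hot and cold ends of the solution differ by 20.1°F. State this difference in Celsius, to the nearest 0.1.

For a temperature interval the offset drops out; only the factor 5/9 applies.
20.1 × 5/9 = 11.2.

11.2°C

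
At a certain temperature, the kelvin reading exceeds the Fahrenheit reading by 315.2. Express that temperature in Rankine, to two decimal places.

Let x be the Fahrenheit reading; then the kelvin reading is 5/9·x + 255.372.
(5/9·x + 255.372) - x = 315.2  ⇒  (-4/9)·x = 59.8278  ⇒  x = -134.6125°F.
In Celsius: (-134.6125 - 32) × 5/9 = -92.5625°C.
In Rankine: -92.5625 × 1.8 + 491.67 = 325.06°R.

325.06°R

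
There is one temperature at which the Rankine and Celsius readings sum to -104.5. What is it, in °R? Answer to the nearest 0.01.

Let R be the Rankine reading. The Celsius reading is C = 5/9·R - 273.15.
Require R + C = -104.5: (14/9)·R - 273.15 = -104.5.
R = (-104.5 + 273.15) / (14/9) = 108.42.

108.42°R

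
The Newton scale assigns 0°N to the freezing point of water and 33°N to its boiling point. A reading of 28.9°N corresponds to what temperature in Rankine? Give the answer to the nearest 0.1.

Linear interpolation between the fixed points: C = (28.9 - 0) × 100 / (33 - 0) = 87.5758°C.
Then 87.5758 × 1.8 + 491.67 = 649.3°R.

649.3°R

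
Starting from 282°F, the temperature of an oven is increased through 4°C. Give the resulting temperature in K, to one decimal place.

Initial temperature in Celsius: (282 - 32) × 5/9 = 138.8889°C.
Final Celsius temperature: 138.8889 + 4.0000 = 142.8889°C.
In kelvin: 142.8889 + 273.15 = 416.0 K.

416.0 K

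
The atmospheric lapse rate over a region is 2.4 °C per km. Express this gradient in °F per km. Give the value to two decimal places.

The quantity depends on a temperature interval, so only the ratio of degree sizes applies; the offset between the scales is irrelevant.
A change of 1°C is a change of 1.8°F, so 2.4 × 1.8 = 4.32.

4.32 °F/km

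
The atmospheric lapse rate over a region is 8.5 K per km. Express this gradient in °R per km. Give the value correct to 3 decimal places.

The quantity depends on a temperature interval, so only the ratio of degree sizes applies; the offset between the scales is irrelevant.
A change of 1 K is a change of 1.8°R, so 8.5 × 1.8 = 15.300.

15.300 °R/km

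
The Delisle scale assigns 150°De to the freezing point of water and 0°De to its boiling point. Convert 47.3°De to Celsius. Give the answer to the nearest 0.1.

Linear interpolation between the fixed points: C = (47.3 - 150) × 100 / (0 - 150) = 68.4667°C.

68.5°C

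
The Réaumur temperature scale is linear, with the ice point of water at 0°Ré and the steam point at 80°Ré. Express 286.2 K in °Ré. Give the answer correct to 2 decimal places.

First in Celsius: 286.2 - 273.15 = 13.0500°C.
Linearly onto the Réaumur scale: 0 + (13.0500 / 100) × (80 - 0) = 10.44°Ré.

10.44°Ré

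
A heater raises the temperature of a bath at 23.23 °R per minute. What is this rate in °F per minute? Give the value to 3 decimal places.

23.230 °F/minute

The quantity depends on a temperature interval, so only the ratio of degree sizes applies; the offset between the scales is irrelevant.
A change of 1°R is a change of 1°F, so 23.23 × 1 = 23.230.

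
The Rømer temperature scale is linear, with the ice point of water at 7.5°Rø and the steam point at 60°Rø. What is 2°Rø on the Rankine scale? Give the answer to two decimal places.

Linear interpolation between the fixed points: C = (2 - 7.5) × 100 / (60 - 7.5) = -10.4762°C.
Then -10.4762 × 1.8 + 491.67 = 472.81°R.

472.81°R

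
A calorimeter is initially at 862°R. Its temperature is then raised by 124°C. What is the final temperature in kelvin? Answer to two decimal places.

602.89 K

Initial temperature in Celsius: (862 - 491.67) × 5/9 = 205.7389°C.
Final Celsius temperature: 205.7389 + 124.0000 = 329.7389°C.
In kelvin: 329.7389 + 273.15 = 602.89 K.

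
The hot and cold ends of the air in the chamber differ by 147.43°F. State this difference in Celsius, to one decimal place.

81.9°C

Only the scale ratio 5/9 matters for a change in temperature.
147.43 × 5/9 = 81.9.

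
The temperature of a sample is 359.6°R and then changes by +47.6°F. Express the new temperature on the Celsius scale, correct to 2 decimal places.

-46.93°C

Initial temperature in Celsius: (359.6 - 491.67) × 5/9 = -73.3722°C.
The 47.6°F change is an interval, so only the factor 5/9 applies: +47.6 × 5/9 = +26.4444°C.
Final Celsius temperature: -73.3722 + 26.4444 = -46.9278°C.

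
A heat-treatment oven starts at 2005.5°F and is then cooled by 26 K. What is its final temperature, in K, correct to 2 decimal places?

1343.54 K

Initial temperature in Celsius: (2005.5 - 32) × 5/9 = 1096.3889°C.
The 26 K change is an interval; Kelvin and Celsius degrees are the same size, so ΔC = -26°C.
Final Celsius temperature: 1096.3889 - 26.0000 = 1070.3889°C.
In kelvin: 1070.3889 + 273.15 = 1343.54 K.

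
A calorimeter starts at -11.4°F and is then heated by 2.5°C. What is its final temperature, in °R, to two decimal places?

Initial temperature in Celsius: (-11.4 - 32) × 5/9 = -24.1111°C.
Final Celsius temperature: -24.1111 + 2.5000 = -21.6111°C.
In Rankine: -21.6111 × 1.8 + 491.67 = 452.77°R.

452.77°R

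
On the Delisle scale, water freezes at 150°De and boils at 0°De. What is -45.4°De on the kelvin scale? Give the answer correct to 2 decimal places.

Linear interpolation between the fixed points: C = (-45.4 - 150) × 100 / (0 - 150) = 130.2667°C.
Then 130.2667 + 273.15 = 403.42 K.

403.42 K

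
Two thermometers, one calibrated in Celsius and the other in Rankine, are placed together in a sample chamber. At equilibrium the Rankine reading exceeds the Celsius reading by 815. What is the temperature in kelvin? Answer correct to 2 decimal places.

677.31 K

Let x be the Celsius reading; then the Rankine reading is 1.8·x + 491.67.
(1.8·x + 491.67) - x = 815  ⇒  (0.8)·x = 323.33  ⇒  x = 404.1625°C.
In kelvin: 404.1625 + 273.15 = 677.31 K.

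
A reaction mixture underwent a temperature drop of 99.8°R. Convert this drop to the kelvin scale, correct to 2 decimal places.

An interval of 1°R corresponds to 5/9 K.
99.8 × 5/9 = 55.44.

55.44 K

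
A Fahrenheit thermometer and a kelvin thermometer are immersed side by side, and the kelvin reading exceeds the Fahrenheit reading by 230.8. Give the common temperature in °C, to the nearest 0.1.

Let x be the Fahrenheit reading; then the kelvin reading is 5/9·x + 255.372.
(5/9·x + 255.372) - x = 230.8  ⇒  (-4/9)·x = -24.5722  ⇒  x = 55.2875°F.
In Celsius: (55.2875 - 32) × 5/9 = 12.9°C.

12.9°C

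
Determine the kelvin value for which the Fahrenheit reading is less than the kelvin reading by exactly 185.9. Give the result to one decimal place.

Let K be the kelvin reading. The Fahrenheit reading is F = 1.8·K - 459.67.
Require F - K = -185.9: (0.8)·K - 459.67 = -185.9.
K = (-185.9 + 459.67) / (0.8) = 342.2.

342.2 K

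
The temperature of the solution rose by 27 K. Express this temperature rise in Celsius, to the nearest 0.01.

Kelvin and Celsius degrees are the same size, so the interval is unchanged: 27.00.

27.00°C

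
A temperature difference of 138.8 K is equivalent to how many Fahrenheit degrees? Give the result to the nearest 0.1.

For a temperature interval the offset drops out; only the factor 1.8 applies.
138.8 × 1.8 = 249.8.

249.8°F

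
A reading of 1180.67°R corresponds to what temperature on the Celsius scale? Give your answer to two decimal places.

382.78°C

In Celsius: (1180.67 - 491.67) × 5/9 = 382.7778°C.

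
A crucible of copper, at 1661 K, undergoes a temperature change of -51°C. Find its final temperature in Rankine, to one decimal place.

Initial temperature in Celsius: 1661 - 273.15 = 1387.8500°C.
Final Celsius temperature: 1387.8500 - 51.0000 = 1336.8500°C.
In Rankine: 1336.8500 × 1.8 + 491.67 = 2898.0°R.

2898.0°R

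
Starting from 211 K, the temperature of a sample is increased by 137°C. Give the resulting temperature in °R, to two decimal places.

626.40°R

Initial temperature in Celsius: 211 - 273.15 = -62.1500°C.
Final Celsius temperature: -62.1500 + 137.0000 = 74.8500°C.
In Rankine: 74.8500 × 1.8 + 491.67 = 626.40°R.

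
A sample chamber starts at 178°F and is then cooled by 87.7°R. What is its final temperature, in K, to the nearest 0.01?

Initial temperature in Celsius: (178 - 32) × 5/9 = 81.1111°C.
The 87.7°R change is an interval, so only the factor 5/9 applies: -87.7 × 5/9 = -48.7222°C.
Final Celsius temperature: 81.1111 - 48.7222 = 32.3889°C.
In kelvin: 32.3889 + 273.15 = 305.54 K.

305.54 K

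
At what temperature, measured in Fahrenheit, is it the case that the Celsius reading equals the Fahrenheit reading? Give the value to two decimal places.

Let F be the Fahrenheit reading. The Celsius reading is C = 5/9·F - 17.7778.
Set C = F: 5/9·F - 17.7778 = F.
(-4/9)·F = 17.7778  ⇒  F = -40.00.

-40.00°F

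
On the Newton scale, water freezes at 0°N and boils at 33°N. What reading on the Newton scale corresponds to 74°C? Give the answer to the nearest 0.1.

Linearly onto the Newton scale: 0 + (74.0000 / 100) × (33 - 0) = 24.4°N.

24.4°N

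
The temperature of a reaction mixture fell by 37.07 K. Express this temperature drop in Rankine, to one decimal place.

For a temperature interval the offset drops out; only the factor 1.8 applies.
37.07 × 1.8 = 66.7.

66.7°R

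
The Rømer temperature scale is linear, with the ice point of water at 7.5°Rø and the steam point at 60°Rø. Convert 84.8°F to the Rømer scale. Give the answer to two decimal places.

First in Celsius: (84.8 - 32) × 5/9 = 29.3333°C.
Linearly onto the Rømer scale: 7.5 + (29.3333 / 100) × (60 - 7.5) = 22.90°Rø.

22.90°Rø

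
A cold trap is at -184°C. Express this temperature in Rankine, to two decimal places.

160.47°R

In Rankine: -184.0000 × 1.8 + 491.67 = 160.47°R.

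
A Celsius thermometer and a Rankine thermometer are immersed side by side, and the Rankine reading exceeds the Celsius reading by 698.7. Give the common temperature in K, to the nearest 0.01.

531.94 K

Let x be the Celsius reading; then the Rankine reading is 1.8·x + 491.67.
(1.8·x + 491.67) - x = 698.7  ⇒  (0.8)·x = 207.03  ⇒  x = 258.7875°C.
In kelvin: 258.7875 + 273.15 = 531.94 K.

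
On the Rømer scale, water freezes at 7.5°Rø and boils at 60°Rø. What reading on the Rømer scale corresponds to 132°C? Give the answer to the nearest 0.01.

Linearly onto the Rømer scale: 7.5 + (132.0000 / 100) × (60 - 7.5) = 76.80°Rø.

76.80°Rø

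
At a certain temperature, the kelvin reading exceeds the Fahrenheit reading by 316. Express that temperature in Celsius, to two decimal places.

Let x be the kelvin reading; then the Fahrenheit reading is 1.8·x - 459.67.
(1.8·x - 459.67) - x = -316  ⇒  (0.8)·x = 143.67  ⇒  x = 179.5875 K.
In Celsius: 179.5875 - 273.15 = -93.56°C.

-93.56°C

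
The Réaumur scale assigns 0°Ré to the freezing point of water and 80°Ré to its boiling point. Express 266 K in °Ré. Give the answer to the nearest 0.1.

-5.7°Ré

First in Celsius: 266 - 273.15 = -7.1500°C.
Linearly onto the Réaumur scale: 0 + (-7.1500 / 100) × (80 - 0) = -5.7°Ré.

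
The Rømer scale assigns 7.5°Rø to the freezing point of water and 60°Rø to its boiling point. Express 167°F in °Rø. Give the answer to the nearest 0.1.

46.9°Rø

First in Celsius: (167 - 32) × 5/9 = 75.0000°C.
Linearly onto the Rømer scale: 7.5 + (75.0000 / 100) × (60 - 7.5) = 46.9°Rø.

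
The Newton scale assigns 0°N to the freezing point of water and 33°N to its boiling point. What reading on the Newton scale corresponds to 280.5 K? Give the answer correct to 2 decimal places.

2.43°N

First in Celsius: 280.5 - 273.15 = 7.3500°C.
Linearly onto the Newton scale: 0 + (7.3500 / 100) × (33 - 0) = 2.43°N.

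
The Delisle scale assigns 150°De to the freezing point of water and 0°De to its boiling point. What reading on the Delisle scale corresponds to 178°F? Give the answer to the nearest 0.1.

First in Celsius: (178 - 32) × 5/9 = 81.1111°C.
Linearly onto the Delisle scale: 150 + (81.1111 / 100) × (0 - 150) = 28.3°De.

28.3°De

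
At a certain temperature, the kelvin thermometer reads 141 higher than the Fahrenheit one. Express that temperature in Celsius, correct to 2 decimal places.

125.19°C

Let x be the Fahrenheit reading; then the kelvin reading is 5/9·x + 255.372.
(5/9·x + 255.372) - x = 141  ⇒  (-4/9)·x = -114.372  ⇒  x = 257.3375°F.
In Celsius: (257.3375 - 32) × 5/9 = 125.19°C.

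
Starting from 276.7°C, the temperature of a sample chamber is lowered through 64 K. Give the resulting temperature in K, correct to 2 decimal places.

The 64 K change is an interval; Kelvin and Celsius degrees are the same size, so ΔC = -64°C.
Final Celsius temperature: 276.7000 - 64.0000 = 212.7000°C.
In kelvin: 212.7000 + 273.15 = 485.85 K.

485.85 K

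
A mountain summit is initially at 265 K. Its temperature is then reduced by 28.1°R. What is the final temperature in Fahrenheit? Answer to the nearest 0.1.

Initial temperature in Celsius: 265 - 273.15 = -8.1500°C.
The 28.1°R change is an interval, so only the factor 5/9 applies: -28.1 × 5/9 = -15.6111°C.
Final Celsius temperature: -8.1500 - 15.6111 = -23.7611°C.
In Fahrenheit: -23.7611 × 1.8 + 32 = -10.8°F.

-10.8°F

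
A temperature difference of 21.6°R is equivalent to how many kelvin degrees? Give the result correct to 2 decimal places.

12.00 K

Only the scale ratio 5/9 matters for a change in temperature.
21.6 × 5/9 = 12.00.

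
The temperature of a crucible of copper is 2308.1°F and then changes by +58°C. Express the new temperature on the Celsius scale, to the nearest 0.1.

1322.5°C

Initial temperature in Celsius: (2308.1 - 32) × 5/9 = 1264.5000°C.
Final Celsius temperature: 1264.5000 + 58.0000 = 1322.5000°C.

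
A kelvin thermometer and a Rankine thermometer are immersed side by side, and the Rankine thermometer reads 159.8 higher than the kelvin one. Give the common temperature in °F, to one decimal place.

-100.1°F

Let x be the kelvin reading; then the Rankine reading is 1.8·x.
(1.8·x) - x = 159.8  ⇒  (0.8)·x = 159.8  ⇒  x = 199.7500 K.
In Celsius: 199.75 - 273.15 = -73.4000°C.
In Fahrenheit: -73.4000 × 1.8 + 32 = -100.1°F.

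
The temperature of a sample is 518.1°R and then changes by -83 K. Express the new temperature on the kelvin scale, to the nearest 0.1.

Initial temperature in Celsius: (518.1 - 491.67) × 5/9 = 14.6833°C.
The 83 K change is an interval; Kelvin and Celsius degrees are the same size, so ΔC = -83°C.
Final Celsius temperature: 14.6833 - 83.0000 = -68.3167°C.
In kelvin: -68.3167 + 273.15 = 204.8 K.

204.8 K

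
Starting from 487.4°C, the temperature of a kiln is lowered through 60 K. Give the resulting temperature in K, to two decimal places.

700.55 K

The 60 K change is an interval; Kelvin and Celsius degrees are the same size, so ΔC = -60°C.
Final Celsius temperature: 487.4000 - 60.0000 = 427.4000°C.
In kelvin: 427.4000 + 273.15 = 700.55 K.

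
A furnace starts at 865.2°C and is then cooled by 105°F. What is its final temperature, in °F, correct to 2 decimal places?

The 105°F change is an interval, so only the factor 5/9 applies: -105 × 5/9 = -58.3333°C.
Final Celsius temperature: 865.2000 - 58.3333 = 806.8667°C.
In Fahrenheit: 806.8667 × 1.8 + 32 = 1484.36°F.

1484.36°F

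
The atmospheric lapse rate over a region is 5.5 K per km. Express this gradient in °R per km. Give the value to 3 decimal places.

Since only a temperature interval is involved, the additive offset between the scales drops out.
A change of 1 K is a change of 1.8°R, so 5.5 × 1.8 = 9.900.

9.900 °R/km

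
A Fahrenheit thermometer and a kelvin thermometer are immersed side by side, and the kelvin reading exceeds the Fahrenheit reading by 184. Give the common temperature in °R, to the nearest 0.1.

620.3°R

Let x be the Fahrenheit reading; then the kelvin reading is 5/9·x + 255.372.
(5/9·x + 255.372) - x = 184  ⇒  (-4/9)·x = -71.3722  ⇒  x = 160.5875°F.
In Celsius: (160.5875 - 32) × 5/9 = 71.4375°C.
In Rankine: 71.4375 × 1.8 + 491.67 = 620.3°R.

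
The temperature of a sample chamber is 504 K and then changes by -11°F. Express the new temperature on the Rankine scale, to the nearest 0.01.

896.20°R

Initial temperature in Celsius: 504 - 273.15 = 230.8500°C.
The 11°F change is an interval, so only the factor 5/9 applies: -11 × 5/9 = -6.1111°C.
Final Celsius temperature: 230.8500 - 6.1111 = 224.7389°C.
In Rankine: 224.7389 × 1.8 + 491.67 = 896.20°R.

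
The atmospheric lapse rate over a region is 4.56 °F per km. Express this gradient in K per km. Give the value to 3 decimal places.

2.533 K/km

The quantity depends on a temperature interval, so only the ratio of degree sizes applies; the offset between the scales is irrelevant.
A change of 1°F is a change of 5/9 K, so 4.56 × 5/9 = 2.533.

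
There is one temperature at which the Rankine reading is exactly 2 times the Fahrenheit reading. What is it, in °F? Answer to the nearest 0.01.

Let F be the Fahrenheit reading. The Rankine reading is R = 1·F + 459.67.
Require R = 2·F: 1·F + 459.67 = 2·F.
(-1)·F = -459.67  ⇒  F = 459.67.

459.67°F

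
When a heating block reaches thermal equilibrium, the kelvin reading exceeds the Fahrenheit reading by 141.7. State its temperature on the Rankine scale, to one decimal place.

Let x be the Fahrenheit reading; then the kelvin reading is 5/9·x + 255.372.
(5/9·x + 255.372) - x = 141.7  ⇒  (-4/9)·x = -113.672  ⇒  x = 255.7625°F.
In Celsius: (255.7625 - 32) × 5/9 = 124.3125°C.
In Rankine: 124.3125 × 1.8 + 491.67 = 715.4°R.

715.4°R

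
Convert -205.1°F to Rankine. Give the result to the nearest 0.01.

254.57°R

In Celsius: (-205.1 - 32) × 5/9 = -131.7222°C.
In Rankine: -131.7222 × 1.8 + 491.67 = 254.57°R.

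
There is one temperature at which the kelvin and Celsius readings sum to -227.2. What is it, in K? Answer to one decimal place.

23.0 K

Let K be the kelvin reading. The Celsius reading is C = 1·K - 273.15.
Require K + C = -227.2: (2)·K - 273.15 = -227.2.
K = (-227.2 + 273.15) / (2) = 23.0.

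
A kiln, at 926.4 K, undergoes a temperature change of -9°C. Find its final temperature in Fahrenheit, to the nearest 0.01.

Initial temperature in Celsius: 926.4 - 273.15 = 653.2500°C.
Final Celsius temperature: 653.2500 - 9.0000 = 644.2500°C.
In Fahrenheit: 644.2500 × 1.8 + 32 = 1191.65°F.

1191.65°F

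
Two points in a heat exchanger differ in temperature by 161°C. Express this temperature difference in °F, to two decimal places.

For a temperature interval the offset drops out; only the factor 1.8 applies.
161 × 1.8 = 289.80.

289.80°F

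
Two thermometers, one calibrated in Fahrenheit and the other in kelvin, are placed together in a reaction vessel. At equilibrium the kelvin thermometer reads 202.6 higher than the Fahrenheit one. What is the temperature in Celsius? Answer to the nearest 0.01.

48.19°C

Let x be the Fahrenheit reading; then the kelvin reading is 5/9·x + 255.372.
(5/9·x + 255.372) - x = 202.6  ⇒  (-4/9)·x = -52.7722  ⇒  x = 118.7375°F.
In Celsius: (118.7375 - 32) × 5/9 = 48.19°C.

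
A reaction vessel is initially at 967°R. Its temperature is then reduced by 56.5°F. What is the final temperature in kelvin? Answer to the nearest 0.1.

Initial temperature in Celsius: (967 - 491.67) × 5/9 = 264.0722°C.
The 56.5°F change is an interval, so only the factor 5/9 applies: -56.5 × 5/9 = -31.3889°C.
Final Celsius temperature: 264.0722 - 31.3889 = 232.6833°C.
In kelvin: 232.6833 + 273.15 = 505.8 K.

505.8 K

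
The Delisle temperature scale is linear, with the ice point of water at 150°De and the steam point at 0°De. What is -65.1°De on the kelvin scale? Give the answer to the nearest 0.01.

416.55 K

Linear interpolation between the fixed points: C = (-65.1 - 150) × 100 / (0 - 150) = 143.4000°C.
Then 143.4000 + 273.15 = 416.55 K.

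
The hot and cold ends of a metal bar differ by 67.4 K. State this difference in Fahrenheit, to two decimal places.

121.32°F

For a temperature interval the offset drops out; only the factor 1.8 applies.
67.4 × 1.8 = 121.32.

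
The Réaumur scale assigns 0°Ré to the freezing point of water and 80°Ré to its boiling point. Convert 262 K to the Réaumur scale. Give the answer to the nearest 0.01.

-8.92°Ré

First in Celsius: 262 - 273.15 = -11.1500°C.
Linearly onto the Réaumur scale: 0 + (-11.1500 / 100) × (80 - 0) = -8.92°Ré.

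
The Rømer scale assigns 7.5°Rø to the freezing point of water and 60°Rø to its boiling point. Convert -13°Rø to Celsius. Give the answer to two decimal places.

-39.05°C

Linear interpolation between the fixed points: C = (-13 - 7.5) × 100 / (60 - 7.5) = -39.0476°C.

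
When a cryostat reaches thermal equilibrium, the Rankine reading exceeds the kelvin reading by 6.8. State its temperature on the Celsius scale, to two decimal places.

Let x be the Rankine reading; then the kelvin reading is 5/9·x.
(5/9·x) - x = -6.8  ⇒  (-4/9)·x = -6.8  ⇒  x = 15.3000°R.
In Celsius: (15.3 - 491.67) × 5/9 = -264.65°C.

-264.65°C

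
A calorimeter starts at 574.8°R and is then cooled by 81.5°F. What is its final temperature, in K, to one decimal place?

274.1 K

Initial temperature in Celsius: (574.8 - 491.67) × 5/9 = 46.1833°C.
The 81.5°F change is an interval, so only the factor 5/9 applies: -81.5 × 5/9 = -45.2778°C.
Final Celsius temperature: 46.1833 - 45.2778 = 0.9056°C.
In kelvin: 0.9056 + 273.15 = 274.1 K.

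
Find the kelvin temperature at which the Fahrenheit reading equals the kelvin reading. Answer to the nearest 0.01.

574.59 K

Let K be the kelvin reading. The Fahrenheit reading is F = 1.8·K - 459.67.
Set F = K: 1.8·K - 459.67 = K.
(0.8)·K = 459.67  ⇒  K = 574.59.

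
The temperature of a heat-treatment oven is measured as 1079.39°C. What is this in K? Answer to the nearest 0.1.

In kelvin: 1079.3900 + 273.15 = 1352.5 K.

1352.5 K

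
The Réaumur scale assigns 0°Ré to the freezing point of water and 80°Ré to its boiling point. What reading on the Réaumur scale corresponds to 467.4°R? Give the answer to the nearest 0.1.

First in Celsius: (467.4 - 491.67) × 5/9 = -13.4833°C.
Linearly onto the Réaumur scale: 0 + (-13.4833 / 100) × (80 - 0) = -10.8°Ré.

-10.8°Ré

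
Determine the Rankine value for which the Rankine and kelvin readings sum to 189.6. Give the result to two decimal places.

121.89°R

Let R be the Rankine reading. The kelvin reading is K = 5/9·R.
Require R + K = 189.6: (14/9)·R = 189.6.
R = (189.6) / (14/9) = 121.89.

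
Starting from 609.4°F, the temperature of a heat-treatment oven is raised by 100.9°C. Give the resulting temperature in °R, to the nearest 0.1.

Initial temperature in Celsius: (609.4 - 32) × 5/9 = 320.7778°C.
Final Celsius temperature: 320.7778 + 100.9000 = 421.6778°C.
In Rankine: 421.6778 × 1.8 + 491.67 = 1250.7°R.

1250.7°R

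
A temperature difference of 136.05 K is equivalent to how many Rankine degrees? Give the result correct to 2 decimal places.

Only the scale ratio 1.8 matters for a change in temperature.
136.05 × 1.8 = 244.89.

244.89°R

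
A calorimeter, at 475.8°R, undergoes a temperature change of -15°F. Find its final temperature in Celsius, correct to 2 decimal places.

-17.15°C

Initial temperature in Celsius: (475.8 - 491.67) × 5/9 = -8.8167°C.
The 15°F change is an interval, so only the factor 5/9 applies: -15 × 5/9 = -8.3333°C.
Final Celsius temperature: -8.8167 - 8.3333 = -17.1500°C.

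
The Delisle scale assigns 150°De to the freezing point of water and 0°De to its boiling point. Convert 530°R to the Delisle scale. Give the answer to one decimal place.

First in Celsius: (530 - 491.67) × 5/9 = 21.2944°C.
Linearly onto the Delisle scale: 150 + (21.2944 / 100) × (0 - 150) = 118.1°De.

118.1°De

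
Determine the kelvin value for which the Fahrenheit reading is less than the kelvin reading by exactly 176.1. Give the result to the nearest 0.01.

354.46 K

Let K be the kelvin reading. The Fahrenheit reading is F = 1.8·K - 459.67.
Require F - K = -176.1: (0.8)·K - 459.67 = -176.1.
K = (-176.1 + 459.67) / (0.8) = 354.46.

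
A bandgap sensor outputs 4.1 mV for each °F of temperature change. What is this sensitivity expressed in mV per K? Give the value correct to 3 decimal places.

Since only a temperature interval is involved, the additive offset between the scales drops out.
A change of 1 K is a change of 1.8°F, so per K the value is 4.1 × 1.8 = 7.380.

7.380 mV per K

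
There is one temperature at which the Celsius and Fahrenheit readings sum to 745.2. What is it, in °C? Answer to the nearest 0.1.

254.7°C

Let C be the Celsius reading. The Fahrenheit reading is F = 1.8·C + 32.
Require C + F = 745.2: (2.8)·C + 32 = 745.2.
C = (745.2 - 32) / (2.8) = 254.7.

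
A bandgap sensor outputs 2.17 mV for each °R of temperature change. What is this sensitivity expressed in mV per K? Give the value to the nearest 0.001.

3.906 mV per K

Since only a temperature interval is involved, the additive offset between the scales drops out.
A change of 1 K is a change of 1.8°R, so per K the value is 2.17 × 1.8 = 3.906.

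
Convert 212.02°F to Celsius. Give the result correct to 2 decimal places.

100.01°C

In Celsius: (212.02 - 32) × 5/9 = 100.0111°C.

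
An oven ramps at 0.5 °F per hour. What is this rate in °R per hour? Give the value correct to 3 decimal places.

0.500 °R/hour

The quantity depends on a temperature interval, so only the ratio of degree sizes applies; the offset between the scales is irrelevant.
A change of 1°F is a change of 1°R, so 0.5 × 1 = 0.500.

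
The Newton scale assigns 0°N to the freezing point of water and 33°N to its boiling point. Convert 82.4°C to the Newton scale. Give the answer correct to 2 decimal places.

Linearly onto the Newton scale: 0 + (82.4000 / 100) × (33 - 0) = 27.19°N.

27.19°N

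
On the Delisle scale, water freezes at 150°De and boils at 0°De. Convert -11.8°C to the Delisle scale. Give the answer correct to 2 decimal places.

Linearly onto the Delisle scale: 150 + (-11.8000 / 100) × (0 - 150) = 167.70°De.

167.70°De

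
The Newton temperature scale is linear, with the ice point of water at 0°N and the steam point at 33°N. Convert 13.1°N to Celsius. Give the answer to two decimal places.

39.70°C

Linear interpolation between the fixed points: C = (13.1 - 0) × 100 / (33 - 0) = 39.6970°C.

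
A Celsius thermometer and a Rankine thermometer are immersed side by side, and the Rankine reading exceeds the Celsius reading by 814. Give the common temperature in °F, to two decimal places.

757.24°F

Let x be the Celsius reading; then the Rankine reading is 1.8·x + 491.67.
(1.8·x + 491.67) - x = 814  ⇒  (0.8)·x = 322.33  ⇒  x = 402.9125°C.
In Fahrenheit: 402.9125 × 1.8 + 32 = 757.24°F.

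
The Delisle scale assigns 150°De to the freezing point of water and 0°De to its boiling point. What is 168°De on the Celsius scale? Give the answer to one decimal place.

Linear interpolation between the fixed points: C = (168 - 150) × 100 / (0 - 150) = -12.0000°C.

-12.0°C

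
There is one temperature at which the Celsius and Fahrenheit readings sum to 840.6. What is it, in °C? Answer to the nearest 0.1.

Let C be the Celsius reading. The Fahrenheit reading is F = 1.8·C + 32.
Require C + F = 840.6: (2.8)·C + 32 = 840.6.
C = (840.6 - 32) / (2.8) = 288.8.

288.8°C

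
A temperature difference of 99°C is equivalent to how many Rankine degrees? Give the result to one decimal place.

178.2°R

Only the scale ratio 1.8 matters for a change in temperature.
99 × 1.8 = 178.2.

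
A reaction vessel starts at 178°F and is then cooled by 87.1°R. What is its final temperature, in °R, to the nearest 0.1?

Initial temperature in Celsius: (178 - 32) × 5/9 = 81.1111°C.
The 87.1°R change is an interval, so only the factor 5/9 applies: -87.1 × 5/9 = -48.3889°C.
Final Celsius temperature: 81.1111 - 48.3889 = 32.7222°C.
In Rankine: 32.7222 × 1.8 + 491.67 = 550.6°R.

550.6°R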